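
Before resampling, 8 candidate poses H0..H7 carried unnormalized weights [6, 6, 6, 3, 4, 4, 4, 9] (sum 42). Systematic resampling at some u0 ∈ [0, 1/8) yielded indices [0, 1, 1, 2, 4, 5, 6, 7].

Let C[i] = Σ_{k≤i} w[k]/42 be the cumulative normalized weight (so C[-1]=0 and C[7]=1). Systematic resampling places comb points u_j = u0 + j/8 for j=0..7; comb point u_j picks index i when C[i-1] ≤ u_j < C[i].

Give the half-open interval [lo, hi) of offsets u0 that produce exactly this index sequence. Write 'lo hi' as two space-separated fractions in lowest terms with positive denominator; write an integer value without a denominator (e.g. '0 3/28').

1/56 1/28

C = [1/7, 2/7, 3/7, 1/2, 25/42, 29/42, 11/14, 1]
j=0 picked index 0: u0 ∈ [0, 1/7)
j=1 picked index 1: u0 ∈ [1/56, 9/56)
j=2 picked index 1: u0 ∈ [-3/28, 1/28)
j=3 picked index 2: u0 ∈ [-5/56, 3/56)
j=4 picked index 4: u0 ∈ [0, 2/21)
j=5 picked index 5: u0 ∈ [-5/168, 11/168)
j=6 picked index 6: u0 ∈ [-5/84, 1/28)
j=7 picked index 7: u0 ∈ [-5/56, 1/8)
intersection: [1/56, 1/28)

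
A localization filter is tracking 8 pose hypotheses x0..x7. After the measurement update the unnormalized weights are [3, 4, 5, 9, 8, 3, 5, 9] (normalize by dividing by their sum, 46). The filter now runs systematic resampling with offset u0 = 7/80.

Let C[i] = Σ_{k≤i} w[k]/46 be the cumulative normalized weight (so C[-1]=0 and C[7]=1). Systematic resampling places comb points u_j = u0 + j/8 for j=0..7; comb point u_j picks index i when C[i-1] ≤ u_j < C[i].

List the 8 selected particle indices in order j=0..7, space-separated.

C = [3/46, 7/46, 6/23, 21/46, 29/46, 16/23, 37/46, 1]
j=0: u_0=7/80 ∈ [3/46, 7/46) → index 1
j=1: u_1=17/80 ∈ [7/46, 6/23) → index 2
j=2: u_2=27/80 ∈ [6/23, 21/46) → index 3
j=3: u_3=37/80 ∈ [21/46, 29/46) → index 4
j=4: u_4=47/80 ∈ [21/46, 29/46) → index 4
j=5: u_5=57/80 ∈ [16/23, 37/46) → index 6
j=6: u_6=67/80 ∈ [37/46, 1) → index 7
j=7: u_7=77/80 ∈ [37/46, 1) → index 7

1 2 3 4 4 6 7 7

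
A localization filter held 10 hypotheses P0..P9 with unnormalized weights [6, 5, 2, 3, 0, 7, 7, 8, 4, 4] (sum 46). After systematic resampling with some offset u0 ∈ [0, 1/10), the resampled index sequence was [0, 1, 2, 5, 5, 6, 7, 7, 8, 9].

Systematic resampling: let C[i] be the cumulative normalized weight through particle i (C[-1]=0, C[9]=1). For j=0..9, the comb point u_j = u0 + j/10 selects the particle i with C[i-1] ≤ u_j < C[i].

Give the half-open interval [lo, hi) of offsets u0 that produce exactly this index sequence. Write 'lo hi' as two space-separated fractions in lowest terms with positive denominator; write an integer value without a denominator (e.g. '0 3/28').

C = [3/23, 11/46, 13/46, 8/23, 8/23, 1/2, 15/23, 19/23, 21/23, 1]
j=0 picked index 0: u0 ∈ [0, 3/23)
j=1 picked index 1: u0 ∈ [7/230, 16/115)
j=2 picked index 2: u0 ∈ [9/230, 19/230)
j=3 picked index 5: u0 ∈ [11/230, 1/5)
j=4 picked index 5: u0 ∈ [-6/115, 1/10)
j=5 picked index 6: u0 ∈ [0, 7/46)
j=6 picked index 7: u0 ∈ [6/115, 26/115)
j=7 picked index 7: u0 ∈ [-11/230, 29/230)
j=8 picked index 8: u0 ∈ [3/115, 13/115)
j=9 picked index 9: u0 ∈ [3/230, 1/10)
intersection: [6/115, 19/230)

6/115 19/230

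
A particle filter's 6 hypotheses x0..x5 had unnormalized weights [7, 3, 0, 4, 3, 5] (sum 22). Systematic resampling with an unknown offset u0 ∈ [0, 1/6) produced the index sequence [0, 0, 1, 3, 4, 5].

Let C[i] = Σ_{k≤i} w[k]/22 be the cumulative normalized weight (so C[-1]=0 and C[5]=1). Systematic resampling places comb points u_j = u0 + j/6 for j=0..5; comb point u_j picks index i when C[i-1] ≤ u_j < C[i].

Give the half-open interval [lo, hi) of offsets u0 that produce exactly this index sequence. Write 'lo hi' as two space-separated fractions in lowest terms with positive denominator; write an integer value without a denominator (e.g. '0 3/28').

0 7/66

C = [7/22, 5/11, 5/11, 7/11, 17/22, 1]
j=0 picked index 0: u0 ∈ [0, 7/22)
j=1 picked index 0: u0 ∈ [-1/6, 5/33)
j=2 picked index 1: u0 ∈ [-1/66, 4/33)
j=3 picked index 3: u0 ∈ [-1/22, 3/22)
j=4 picked index 4: u0 ∈ [-1/33, 7/66)
j=5 picked index 5: u0 ∈ [-2/33, 1/6)
intersection: [0, 7/66)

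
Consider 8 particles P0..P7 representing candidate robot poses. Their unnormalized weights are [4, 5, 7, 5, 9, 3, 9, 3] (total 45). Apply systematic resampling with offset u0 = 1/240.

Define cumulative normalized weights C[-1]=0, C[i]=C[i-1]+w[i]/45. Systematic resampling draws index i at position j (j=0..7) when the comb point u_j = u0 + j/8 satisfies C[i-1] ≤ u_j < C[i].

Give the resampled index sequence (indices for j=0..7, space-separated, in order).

0 1 2 3 4 4 6 6

C = [4/45, 1/5, 16/45, 7/15, 2/3, 11/15, 14/15, 1]
j=0: u_0=1/240 ∈ [0, 4/45) → index 0
j=1: u_1=31/240 ∈ [4/45, 1/5) → index 1
j=2: u_2=61/240 ∈ [1/5, 16/45) → index 2
j=3: u_3=91/240 ∈ [16/45, 7/15) → index 3
j=4: u_4=121/240 ∈ [7/15, 2/3) → index 4
j=5: u_5=151/240 ∈ [7/15, 2/3) → index 4
j=6: u_6=181/240 ∈ [11/15, 14/15) → index 6
j=7: u_7=211/240 ∈ [11/15, 14/15) → index 6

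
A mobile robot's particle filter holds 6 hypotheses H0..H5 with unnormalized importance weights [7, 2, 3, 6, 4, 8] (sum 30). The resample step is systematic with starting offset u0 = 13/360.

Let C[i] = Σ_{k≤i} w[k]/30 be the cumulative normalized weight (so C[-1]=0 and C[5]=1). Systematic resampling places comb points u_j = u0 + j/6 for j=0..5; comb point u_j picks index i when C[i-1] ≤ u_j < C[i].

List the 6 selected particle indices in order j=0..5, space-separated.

0 0 2 3 4 5

C = [7/30, 3/10, 2/5, 3/5, 11/15, 1]
j=0: u_0=13/360 ∈ [0, 7/30) → index 0
j=1: u_1=73/360 ∈ [0, 7/30) → index 0
j=2: u_2=133/360 ∈ [3/10, 2/5) → index 2
j=3: u_3=193/360 ∈ [2/5, 3/5) → index 3
j=4: u_4=253/360 ∈ [3/5, 11/15) → index 4
j=5: u_5=313/360 ∈ [11/15, 1) → index 5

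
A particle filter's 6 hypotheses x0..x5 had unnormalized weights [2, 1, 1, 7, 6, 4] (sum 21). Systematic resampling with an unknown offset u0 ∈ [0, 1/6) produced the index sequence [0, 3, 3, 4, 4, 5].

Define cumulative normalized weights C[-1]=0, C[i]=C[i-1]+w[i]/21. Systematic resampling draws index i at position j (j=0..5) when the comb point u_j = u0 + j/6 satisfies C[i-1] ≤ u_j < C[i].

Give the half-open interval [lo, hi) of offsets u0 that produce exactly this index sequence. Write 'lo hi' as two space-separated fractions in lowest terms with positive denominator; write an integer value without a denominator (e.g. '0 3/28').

C = [2/21, 1/7, 4/21, 11/21, 17/21, 1]
j=0 picked index 0: u0 ∈ [0, 2/21)
j=1 picked index 3: u0 ∈ [1/42, 5/14)
j=2 picked index 3: u0 ∈ [-1/7, 4/21)
j=3 picked index 4: u0 ∈ [1/42, 13/42)
j=4 picked index 4: u0 ∈ [-1/7, 1/7)
j=5 picked index 5: u0 ∈ [-1/42, 1/6)
intersection: [1/42, 2/21)

1/42 2/21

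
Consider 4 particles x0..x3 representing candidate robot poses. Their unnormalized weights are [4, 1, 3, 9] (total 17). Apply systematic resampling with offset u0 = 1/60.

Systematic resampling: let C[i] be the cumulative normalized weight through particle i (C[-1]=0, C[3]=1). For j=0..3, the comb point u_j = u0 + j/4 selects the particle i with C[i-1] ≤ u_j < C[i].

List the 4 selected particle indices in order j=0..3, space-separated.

0 1 3 3

C = [4/17, 5/17, 8/17, 1]
j=0: u_0=1/60 ∈ [0, 4/17) → index 0
j=1: u_1=4/15 ∈ [4/17, 5/17) → index 1
j=2: u_2=31/60 ∈ [8/17, 1) → index 3
j=3: u_3=23/30 ∈ [8/17, 1) → index 3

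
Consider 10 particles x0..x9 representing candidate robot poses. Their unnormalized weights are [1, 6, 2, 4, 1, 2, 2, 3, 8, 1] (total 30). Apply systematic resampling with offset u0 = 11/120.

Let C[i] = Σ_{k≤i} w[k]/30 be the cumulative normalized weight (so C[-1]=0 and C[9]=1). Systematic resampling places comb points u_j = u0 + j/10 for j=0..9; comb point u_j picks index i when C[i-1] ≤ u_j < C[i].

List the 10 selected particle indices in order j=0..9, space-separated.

C = [1/30, 7/30, 3/10, 13/30, 7/15, 8/15, 3/5, 7/10, 29/30, 1]
j=0: u_0=11/120 ∈ [1/30, 7/30) → index 1
j=1: u_1=23/120 ∈ [1/30, 7/30) → index 1
j=2: u_2=7/24 ∈ [7/30, 3/10) → index 2
j=3: u_3=47/120 ∈ [3/10, 13/30) → index 3
j=4: u_4=59/120 ∈ [7/15, 8/15) → index 5
j=5: u_5=71/120 ∈ [8/15, 3/5) → index 6
j=6: u_6=83/120 ∈ [3/5, 7/10) → index 7
j=7: u_7=19/24 ∈ [7/10, 29/30) → index 8
j=8: u_8=107/120 ∈ [7/10, 29/30) → index 8
j=9: u_9=119/120 ∈ [29/30, 1) → index 9

1 1 2 3 5 6 7 8 8 9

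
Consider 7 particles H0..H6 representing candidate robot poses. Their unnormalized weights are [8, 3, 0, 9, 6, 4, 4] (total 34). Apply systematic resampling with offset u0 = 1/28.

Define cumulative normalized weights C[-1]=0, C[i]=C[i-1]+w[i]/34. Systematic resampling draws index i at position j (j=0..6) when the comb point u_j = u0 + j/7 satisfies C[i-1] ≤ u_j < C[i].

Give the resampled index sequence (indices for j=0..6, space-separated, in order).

0 0 1 3 4 4 6

C = [4/17, 11/34, 11/34, 10/17, 13/17, 15/17, 1]
j=0: u_0=1/28 ∈ [0, 4/17) → index 0
j=1: u_1=5/28 ∈ [0, 4/17) → index 0
j=2: u_2=9/28 ∈ [4/17, 11/34) → index 1
j=3: u_3=13/28 ∈ [11/34, 10/17) → index 3
j=4: u_4=17/28 ∈ [10/17, 13/17) → index 4
j=5: u_5=3/4 ∈ [10/17, 13/17) → index 4
j=6: u_6=25/28 ∈ [15/17, 1) → index 6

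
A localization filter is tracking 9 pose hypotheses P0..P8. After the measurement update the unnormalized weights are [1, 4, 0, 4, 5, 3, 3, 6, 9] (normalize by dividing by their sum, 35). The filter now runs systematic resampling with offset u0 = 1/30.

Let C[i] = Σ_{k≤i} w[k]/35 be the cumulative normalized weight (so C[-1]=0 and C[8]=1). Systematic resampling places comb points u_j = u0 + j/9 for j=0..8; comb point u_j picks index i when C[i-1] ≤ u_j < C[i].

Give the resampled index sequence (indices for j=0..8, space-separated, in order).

C = [1/35, 1/7, 1/7, 9/35, 2/5, 17/35, 4/7, 26/35, 1]
j=0: u_0=1/30 ∈ [1/35, 1/7) → index 1
j=1: u_1=13/90 ∈ [1/7, 9/35) → index 3
j=2: u_2=23/90 ∈ [1/7, 9/35) → index 3
j=3: u_3=11/30 ∈ [9/35, 2/5) → index 4
j=4: u_4=43/90 ∈ [2/5, 17/35) → index 5
j=5: u_5=53/90 ∈ [4/7, 26/35) → index 7
j=6: u_6=7/10 ∈ [4/7, 26/35) → index 7
j=7: u_7=73/90 ∈ [26/35, 1) → index 8
j=8: u_8=83/90 ∈ [26/35, 1) → index 8

1 3 3 4 5 7 7 8 8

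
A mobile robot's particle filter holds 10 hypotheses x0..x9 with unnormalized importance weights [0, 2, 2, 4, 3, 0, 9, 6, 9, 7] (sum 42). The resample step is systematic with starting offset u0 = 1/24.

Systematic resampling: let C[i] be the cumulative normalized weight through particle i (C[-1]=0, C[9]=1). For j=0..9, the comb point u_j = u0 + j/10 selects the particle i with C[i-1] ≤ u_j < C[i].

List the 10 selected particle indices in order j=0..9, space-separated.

1 3 4 6 6 7 8 8 9 9

C = [0, 1/21, 2/21, 4/21, 11/42, 11/42, 10/21, 13/21, 5/6, 1]
j=0: u_0=1/24 ∈ [0, 1/21) → index 1
j=1: u_1=17/120 ∈ [2/21, 4/21) → index 3
j=2: u_2=29/120 ∈ [4/21, 11/42) → index 4
j=3: u_3=41/120 ∈ [11/42, 10/21) → index 6
j=4: u_4=53/120 ∈ [11/42, 10/21) → index 6
j=5: u_5=13/24 ∈ [10/21, 13/21) → index 7
j=6: u_6=77/120 ∈ [13/21, 5/6) → index 8
j=7: u_7=89/120 ∈ [13/21, 5/6) → index 8
j=8: u_8=101/120 ∈ [5/6, 1) → index 9
j=9: u_9=113/120 ∈ [5/6, 1) → index 9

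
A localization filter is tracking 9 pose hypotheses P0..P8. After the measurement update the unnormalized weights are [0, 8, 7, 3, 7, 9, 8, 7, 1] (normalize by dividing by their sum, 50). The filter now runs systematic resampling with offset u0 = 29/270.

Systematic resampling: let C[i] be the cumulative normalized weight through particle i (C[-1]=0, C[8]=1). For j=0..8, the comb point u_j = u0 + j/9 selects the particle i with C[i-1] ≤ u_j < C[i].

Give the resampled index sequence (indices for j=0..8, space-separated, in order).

1 2 3 4 5 5 6 7 8

C = [0, 4/25, 3/10, 9/25, 1/2, 17/25, 21/25, 49/50, 1]
j=0: u_0=29/270 ∈ [0, 4/25) → index 1
j=1: u_1=59/270 ∈ [4/25, 3/10) → index 2
j=2: u_2=89/270 ∈ [3/10, 9/25) → index 3
j=3: u_3=119/270 ∈ [9/25, 1/2) → index 4
j=4: u_4=149/270 ∈ [1/2, 17/25) → index 5
j=5: u_5=179/270 ∈ [1/2, 17/25) → index 5
j=6: u_6=209/270 ∈ [17/25, 21/25) → index 6
j=7: u_7=239/270 ∈ [21/25, 49/50) → index 7
j=8: u_8=269/270 ∈ [49/50, 1) → index 8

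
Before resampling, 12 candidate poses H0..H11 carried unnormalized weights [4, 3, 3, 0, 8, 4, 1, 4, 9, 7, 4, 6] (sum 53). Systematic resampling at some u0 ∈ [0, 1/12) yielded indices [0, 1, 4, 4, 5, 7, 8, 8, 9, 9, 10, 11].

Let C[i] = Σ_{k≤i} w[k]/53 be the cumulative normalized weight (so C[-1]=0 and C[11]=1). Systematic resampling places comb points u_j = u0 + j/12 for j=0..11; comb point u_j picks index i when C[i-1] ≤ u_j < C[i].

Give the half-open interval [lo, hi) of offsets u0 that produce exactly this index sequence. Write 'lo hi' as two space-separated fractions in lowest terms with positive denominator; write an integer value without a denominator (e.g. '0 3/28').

7/318 31/636

C = [4/53, 7/53, 10/53, 10/53, 18/53, 22/53, 23/53, 27/53, 36/53, 43/53, 47/53, 1]
j=0 picked index 0: u0 ∈ [0, 4/53)
j=1 picked index 1: u0 ∈ [-5/636, 31/636)
j=2 picked index 4: u0 ∈ [7/318, 55/318)
j=3 picked index 4: u0 ∈ [-13/212, 19/212)
j=4 picked index 5: u0 ∈ [1/159, 13/159)
j=5 picked index 7: u0 ∈ [11/636, 59/636)
j=6 picked index 8: u0 ∈ [1/106, 19/106)
j=7 picked index 8: u0 ∈ [-47/636, 61/636)
j=8 picked index 9: u0 ∈ [2/159, 23/159)
j=9 picked index 9: u0 ∈ [-15/212, 13/212)
j=10 picked index 10: u0 ∈ [-7/318, 17/318)
j=11 picked index 11: u0 ∈ [-19/636, 1/12)
intersection: [7/318, 31/636)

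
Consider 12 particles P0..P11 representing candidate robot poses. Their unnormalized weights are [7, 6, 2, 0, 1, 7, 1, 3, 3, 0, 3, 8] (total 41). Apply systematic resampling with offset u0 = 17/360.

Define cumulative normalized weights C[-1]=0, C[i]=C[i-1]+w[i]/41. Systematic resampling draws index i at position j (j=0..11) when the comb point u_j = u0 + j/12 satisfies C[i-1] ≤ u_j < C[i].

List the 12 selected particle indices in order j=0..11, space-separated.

0 0 1 1 4 5 5 7 8 10 11 11

C = [7/41, 13/41, 15/41, 15/41, 16/41, 23/41, 24/41, 27/41, 30/41, 30/41, 33/41, 1]
j=0: u_0=17/360 ∈ [0, 7/41) → index 0
j=1: u_1=47/360 ∈ [0, 7/41) → index 0
j=2: u_2=77/360 ∈ [7/41, 13/41) → index 1
j=3: u_3=107/360 ∈ [7/41, 13/41) → index 1
j=4: u_4=137/360 ∈ [15/41, 16/41) → index 4
j=5: u_5=167/360 ∈ [16/41, 23/41) → index 5
j=6: u_6=197/360 ∈ [16/41, 23/41) → index 5
j=7: u_7=227/360 ∈ [24/41, 27/41) → index 7
j=8: u_8=257/360 ∈ [27/41, 30/41) → index 8
j=9: u_9=287/360 ∈ [30/41, 33/41) → index 10
j=10: u_10=317/360 ∈ [33/41, 1) → index 11
j=11: u_11=347/360 ∈ [33/41, 1) → index 11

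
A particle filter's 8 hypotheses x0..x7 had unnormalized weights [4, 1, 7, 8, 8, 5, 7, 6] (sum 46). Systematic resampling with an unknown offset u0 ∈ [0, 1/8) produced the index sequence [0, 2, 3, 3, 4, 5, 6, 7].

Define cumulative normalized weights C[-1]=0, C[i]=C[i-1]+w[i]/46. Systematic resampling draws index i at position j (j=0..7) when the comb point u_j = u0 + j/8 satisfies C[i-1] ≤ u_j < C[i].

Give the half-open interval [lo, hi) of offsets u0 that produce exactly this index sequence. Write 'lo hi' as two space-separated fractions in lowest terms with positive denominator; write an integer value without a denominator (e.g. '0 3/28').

1/92 11/184

C = [2/23, 5/46, 6/23, 10/23, 14/23, 33/46, 20/23, 1]
j=0 picked index 0: u0 ∈ [0, 2/23)
j=1 picked index 2: u0 ∈ [-3/184, 25/184)
j=2 picked index 3: u0 ∈ [1/92, 17/92)
j=3 picked index 3: u0 ∈ [-21/184, 11/184)
j=4 picked index 4: u0 ∈ [-3/46, 5/46)
j=5 picked index 5: u0 ∈ [-3/184, 17/184)
j=6 picked index 6: u0 ∈ [-3/92, 11/92)
j=7 picked index 7: u0 ∈ [-1/184, 1/8)
intersection: [1/92, 11/184)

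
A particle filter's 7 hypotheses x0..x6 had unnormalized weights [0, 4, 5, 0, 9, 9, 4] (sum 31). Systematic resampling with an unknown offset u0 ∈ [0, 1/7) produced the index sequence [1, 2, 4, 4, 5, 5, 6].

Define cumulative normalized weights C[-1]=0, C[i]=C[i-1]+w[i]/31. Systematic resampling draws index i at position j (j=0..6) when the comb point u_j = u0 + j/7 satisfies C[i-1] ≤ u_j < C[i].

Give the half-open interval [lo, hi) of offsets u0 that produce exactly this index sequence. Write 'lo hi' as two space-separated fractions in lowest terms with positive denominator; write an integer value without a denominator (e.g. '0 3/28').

C = [0, 4/31, 9/31, 9/31, 18/31, 27/31, 1]
j=0 picked index 1: u0 ∈ [0, 4/31)
j=1 picked index 2: u0 ∈ [-3/217, 32/217)
j=2 picked index 4: u0 ∈ [1/217, 64/217)
j=3 picked index 4: u0 ∈ [-30/217, 33/217)
j=4 picked index 5: u0 ∈ [2/217, 65/217)
j=5 picked index 5: u0 ∈ [-29/217, 34/217)
j=6 picked index 6: u0 ∈ [3/217, 1/7)
intersection: [3/217, 4/31)

3/217 4/31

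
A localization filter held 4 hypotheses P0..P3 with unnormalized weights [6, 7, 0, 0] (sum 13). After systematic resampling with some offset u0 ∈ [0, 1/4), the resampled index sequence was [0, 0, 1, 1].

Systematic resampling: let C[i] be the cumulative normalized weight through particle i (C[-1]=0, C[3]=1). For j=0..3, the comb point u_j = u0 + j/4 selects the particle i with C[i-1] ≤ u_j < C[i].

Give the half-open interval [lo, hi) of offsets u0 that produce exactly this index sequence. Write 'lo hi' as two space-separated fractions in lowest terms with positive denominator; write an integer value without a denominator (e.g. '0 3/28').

C = [6/13, 1, 1, 1]
j=0 picked index 0: u0 ∈ [0, 6/13)
j=1 picked index 0: u0 ∈ [-1/4, 11/52)
j=2 picked index 1: u0 ∈ [-1/26, 1/2)
j=3 picked index 1: u0 ∈ [-15/52, 1/4)
intersection: [0, 11/52)

0 11/52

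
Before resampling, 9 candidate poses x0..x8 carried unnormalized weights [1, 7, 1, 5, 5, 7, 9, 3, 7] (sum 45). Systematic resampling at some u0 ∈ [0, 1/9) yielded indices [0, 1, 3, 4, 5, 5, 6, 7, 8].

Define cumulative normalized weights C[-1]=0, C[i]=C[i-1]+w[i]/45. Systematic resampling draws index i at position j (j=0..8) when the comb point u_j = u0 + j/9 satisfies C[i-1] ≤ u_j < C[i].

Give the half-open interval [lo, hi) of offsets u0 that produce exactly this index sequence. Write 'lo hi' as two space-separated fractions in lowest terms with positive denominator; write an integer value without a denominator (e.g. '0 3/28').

C = [1/45, 8/45, 1/5, 14/45, 19/45, 26/45, 7/9, 38/45, 1]
j=0 picked index 0: u0 ∈ [0, 1/45)
j=1 picked index 1: u0 ∈ [-4/45, 1/15)
j=2 picked index 3: u0 ∈ [-1/45, 4/45)
j=3 picked index 4: u0 ∈ [-1/45, 4/45)
j=4 picked index 5: u0 ∈ [-1/45, 2/15)
j=5 picked index 5: u0 ∈ [-2/15, 1/45)
j=6 picked index 6: u0 ∈ [-4/45, 1/9)
j=7 picked index 7: u0 ∈ [0, 1/15)
j=8 picked index 8: u0 ∈ [-2/45, 1/9)
intersection: [0, 1/45)

0 1/45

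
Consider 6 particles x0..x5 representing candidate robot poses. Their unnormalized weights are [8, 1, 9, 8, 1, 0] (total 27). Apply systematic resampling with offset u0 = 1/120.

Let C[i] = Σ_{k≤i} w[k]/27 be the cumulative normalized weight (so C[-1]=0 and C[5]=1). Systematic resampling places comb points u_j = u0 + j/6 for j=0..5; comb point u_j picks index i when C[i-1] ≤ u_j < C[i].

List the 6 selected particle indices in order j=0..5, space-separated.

C = [8/27, 1/3, 2/3, 26/27, 1, 1]
j=0: u_0=1/120 ∈ [0, 8/27) → index 0
j=1: u_1=7/40 ∈ [0, 8/27) → index 0
j=2: u_2=41/120 ∈ [1/3, 2/3) → index 2
j=3: u_3=61/120 ∈ [1/3, 2/3) → index 2
j=4: u_4=27/40 ∈ [2/3, 26/27) → index 3
j=5: u_5=101/120 ∈ [2/3, 26/27) → index 3

0 0 2 2 3 3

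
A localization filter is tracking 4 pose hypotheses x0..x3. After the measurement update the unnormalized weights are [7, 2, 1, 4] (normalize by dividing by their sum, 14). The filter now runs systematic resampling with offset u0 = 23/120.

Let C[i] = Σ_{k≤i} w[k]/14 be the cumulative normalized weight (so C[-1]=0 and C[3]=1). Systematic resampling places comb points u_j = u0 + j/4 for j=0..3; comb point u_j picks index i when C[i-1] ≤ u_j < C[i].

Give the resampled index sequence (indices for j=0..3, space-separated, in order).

C = [1/2, 9/14, 5/7, 1]
j=0: u_0=23/120 ∈ [0, 1/2) → index 0
j=1: u_1=53/120 ∈ [0, 1/2) → index 0
j=2: u_2=83/120 ∈ [9/14, 5/7) → index 2
j=3: u_3=113/120 ∈ [5/7, 1) → index 3

0 0 2 3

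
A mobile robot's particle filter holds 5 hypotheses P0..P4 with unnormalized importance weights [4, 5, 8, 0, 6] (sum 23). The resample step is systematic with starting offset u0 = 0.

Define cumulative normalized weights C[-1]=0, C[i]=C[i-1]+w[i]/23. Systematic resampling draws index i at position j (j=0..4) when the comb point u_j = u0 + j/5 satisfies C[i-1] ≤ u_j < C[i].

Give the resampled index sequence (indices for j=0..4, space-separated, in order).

0 1 2 2 4

C = [4/23, 9/23, 17/23, 17/23, 1]
j=0: u_0=0 ∈ [0, 4/23) → index 0
j=1: u_1=1/5 ∈ [4/23, 9/23) → index 1
j=2: u_2=2/5 ∈ [9/23, 17/23) → index 2
j=3: u_3=3/5 ∈ [9/23, 17/23) → index 2
j=4: u_4=4/5 ∈ [17/23, 1) → index 4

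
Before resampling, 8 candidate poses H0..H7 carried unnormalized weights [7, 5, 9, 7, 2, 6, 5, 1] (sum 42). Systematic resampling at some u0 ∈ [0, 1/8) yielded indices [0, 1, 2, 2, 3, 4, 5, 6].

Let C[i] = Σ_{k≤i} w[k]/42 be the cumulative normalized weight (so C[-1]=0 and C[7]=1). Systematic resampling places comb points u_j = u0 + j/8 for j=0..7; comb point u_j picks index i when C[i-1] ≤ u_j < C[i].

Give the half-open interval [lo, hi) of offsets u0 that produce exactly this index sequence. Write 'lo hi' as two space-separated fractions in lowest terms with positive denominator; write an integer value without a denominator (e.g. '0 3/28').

C = [1/6, 2/7, 1/2, 2/3, 5/7, 6/7, 41/42, 1]
j=0 picked index 0: u0 ∈ [0, 1/6)
j=1 picked index 1: u0 ∈ [1/24, 9/56)
j=2 picked index 2: u0 ∈ [1/28, 1/4)
j=3 picked index 2: u0 ∈ [-5/56, 1/8)
j=4 picked index 3: u0 ∈ [0, 1/6)
j=5 picked index 4: u0 ∈ [1/24, 5/56)
j=6 picked index 5: u0 ∈ [-1/28, 3/28)
j=7 picked index 6: u0 ∈ [-1/56, 17/168)
intersection: [1/24, 5/56)

1/24 5/56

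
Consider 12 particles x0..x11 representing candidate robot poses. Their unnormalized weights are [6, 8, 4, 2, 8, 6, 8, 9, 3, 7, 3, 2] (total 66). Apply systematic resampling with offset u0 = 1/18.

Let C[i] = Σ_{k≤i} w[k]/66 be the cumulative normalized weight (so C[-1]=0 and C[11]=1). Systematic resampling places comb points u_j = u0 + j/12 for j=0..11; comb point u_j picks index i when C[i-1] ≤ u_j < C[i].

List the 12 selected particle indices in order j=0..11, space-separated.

C = [1/11, 7/33, 3/11, 10/33, 14/33, 17/33, 7/11, 17/22, 9/11, 61/66, 32/33, 1]
j=0: u_0=1/18 ∈ [0, 1/11) → index 0
j=1: u_1=5/36 ∈ [1/11, 7/33) → index 1
j=2: u_2=2/9 ∈ [7/33, 3/11) → index 2
j=3: u_3=11/36 ∈ [10/33, 14/33) → index 4
j=4: u_4=7/18 ∈ [10/33, 14/33) → index 4
j=5: u_5=17/36 ∈ [14/33, 17/33) → index 5
j=6: u_6=5/9 ∈ [17/33, 7/11) → index 6
j=7: u_7=23/36 ∈ [7/11, 17/22) → index 7
j=8: u_8=13/18 ∈ [7/11, 17/22) → index 7
j=9: u_9=29/36 ∈ [17/22, 9/11) → index 8
j=10: u_10=8/9 ∈ [9/11, 61/66) → index 9
j=11: u_11=35/36 ∈ [32/33, 1) → index 11

0 1 2 4 4 5 6 7 7 8 9 11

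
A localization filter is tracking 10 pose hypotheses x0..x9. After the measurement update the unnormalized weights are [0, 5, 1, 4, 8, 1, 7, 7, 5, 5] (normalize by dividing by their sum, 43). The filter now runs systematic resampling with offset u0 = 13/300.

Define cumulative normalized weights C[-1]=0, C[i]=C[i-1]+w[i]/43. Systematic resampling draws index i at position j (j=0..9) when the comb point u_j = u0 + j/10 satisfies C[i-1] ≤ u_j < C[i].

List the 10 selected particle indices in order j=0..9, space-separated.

1 3 4 4 6 6 7 7 8 9

C = [0, 5/43, 6/43, 10/43, 18/43, 19/43, 26/43, 33/43, 38/43, 1]
j=0: u_0=13/300 ∈ [0, 5/43) → index 1
j=1: u_1=43/300 ∈ [6/43, 10/43) → index 3
j=2: u_2=73/300 ∈ [10/43, 18/43) → index 4
j=3: u_3=103/300 ∈ [10/43, 18/43) → index 4
j=4: u_4=133/300 ∈ [19/43, 26/43) → index 6
j=5: u_5=163/300 ∈ [19/43, 26/43) → index 6
j=6: u_6=193/300 ∈ [26/43, 33/43) → index 7
j=7: u_7=223/300 ∈ [26/43, 33/43) → index 7
j=8: u_8=253/300 ∈ [33/43, 38/43) → index 8
j=9: u_9=283/300 ∈ [38/43, 1) → index 9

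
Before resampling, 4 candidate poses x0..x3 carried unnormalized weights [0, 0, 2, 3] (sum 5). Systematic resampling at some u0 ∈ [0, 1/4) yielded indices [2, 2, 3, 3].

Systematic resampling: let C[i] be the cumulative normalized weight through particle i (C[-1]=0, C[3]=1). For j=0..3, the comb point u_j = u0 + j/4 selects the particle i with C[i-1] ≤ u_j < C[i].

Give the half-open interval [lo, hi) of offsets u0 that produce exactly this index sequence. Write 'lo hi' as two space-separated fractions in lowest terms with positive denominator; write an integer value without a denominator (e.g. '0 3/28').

0 3/20

C = [0, 0, 2/5, 1]
j=0 picked index 2: u0 ∈ [0, 2/5)
j=1 picked index 2: u0 ∈ [-1/4, 3/20)
j=2 picked index 3: u0 ∈ [-1/10, 1/2)
j=3 picked index 3: u0 ∈ [-7/20, 1/4)
intersection: [0, 3/20)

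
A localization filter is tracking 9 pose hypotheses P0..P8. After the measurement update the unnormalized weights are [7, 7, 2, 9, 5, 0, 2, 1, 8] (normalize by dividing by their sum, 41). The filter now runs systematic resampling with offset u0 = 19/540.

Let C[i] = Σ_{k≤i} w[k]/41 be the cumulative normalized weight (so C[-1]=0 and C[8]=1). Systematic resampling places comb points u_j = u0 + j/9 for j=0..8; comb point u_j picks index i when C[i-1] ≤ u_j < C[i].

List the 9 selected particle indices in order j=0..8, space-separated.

0 0 1 2 3 3 4 8 8

C = [7/41, 14/41, 16/41, 25/41, 30/41, 30/41, 32/41, 33/41, 1]
j=0: u_0=19/540 ∈ [0, 7/41) → index 0
j=1: u_1=79/540 ∈ [0, 7/41) → index 0
j=2: u_2=139/540 ∈ [7/41, 14/41) → index 1
j=3: u_3=199/540 ∈ [14/41, 16/41) → index 2
j=4: u_4=259/540 ∈ [16/41, 25/41) → index 3
j=5: u_5=319/540 ∈ [16/41, 25/41) → index 3
j=6: u_6=379/540 ∈ [25/41, 30/41) → index 4
j=7: u_7=439/540 ∈ [33/41, 1) → index 8
j=8: u_8=499/540 ∈ [33/41, 1) → index 8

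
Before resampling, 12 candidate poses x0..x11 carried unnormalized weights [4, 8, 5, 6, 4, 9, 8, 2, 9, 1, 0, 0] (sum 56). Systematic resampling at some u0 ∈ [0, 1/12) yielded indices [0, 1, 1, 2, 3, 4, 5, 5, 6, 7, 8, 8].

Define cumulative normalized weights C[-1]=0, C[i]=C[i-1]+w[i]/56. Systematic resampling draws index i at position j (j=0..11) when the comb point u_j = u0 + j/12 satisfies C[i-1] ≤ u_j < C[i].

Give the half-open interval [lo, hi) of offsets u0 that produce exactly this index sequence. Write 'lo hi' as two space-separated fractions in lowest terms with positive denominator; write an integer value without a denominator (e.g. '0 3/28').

C = [1/14, 3/14, 17/56, 23/56, 27/56, 9/14, 11/14, 23/28, 55/56, 1, 1, 1]
j=0 picked index 0: u0 ∈ [0, 1/14)
j=1 picked index 1: u0 ∈ [-1/84, 11/84)
j=2 picked index 1: u0 ∈ [-2/21, 1/21)
j=3 picked index 2: u0 ∈ [-1/28, 3/56)
j=4 picked index 3: u0 ∈ [-5/168, 13/168)
j=5 picked index 4: u0 ∈ [-1/168, 11/168)
j=6 picked index 5: u0 ∈ [-1/56, 1/7)
j=7 picked index 5: u0 ∈ [-17/168, 5/84)
j=8 picked index 6: u0 ∈ [-1/42, 5/42)
j=9 picked index 7: u0 ∈ [1/28, 1/14)
j=10 picked index 8: u0 ∈ [-1/84, 25/168)
j=11 picked index 8: u0 ∈ [-2/21, 11/168)
intersection: [1/28, 1/21)

1/28 1/21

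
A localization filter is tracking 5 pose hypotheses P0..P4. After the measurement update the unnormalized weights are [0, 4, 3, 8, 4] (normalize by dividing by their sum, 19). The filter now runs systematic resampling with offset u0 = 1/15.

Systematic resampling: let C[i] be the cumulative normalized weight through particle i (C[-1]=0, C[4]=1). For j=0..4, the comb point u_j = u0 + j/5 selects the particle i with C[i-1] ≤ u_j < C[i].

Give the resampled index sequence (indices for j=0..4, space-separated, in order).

1 2 3 3 4

C = [0, 4/19, 7/19, 15/19, 1]
j=0: u_0=1/15 ∈ [0, 4/19) → index 1
j=1: u_1=4/15 ∈ [4/19, 7/19) → index 2
j=2: u_2=7/15 ∈ [7/19, 15/19) → index 3
j=3: u_3=2/3 ∈ [7/19, 15/19) → index 3
j=4: u_4=13/15 ∈ [15/19, 1) → index 4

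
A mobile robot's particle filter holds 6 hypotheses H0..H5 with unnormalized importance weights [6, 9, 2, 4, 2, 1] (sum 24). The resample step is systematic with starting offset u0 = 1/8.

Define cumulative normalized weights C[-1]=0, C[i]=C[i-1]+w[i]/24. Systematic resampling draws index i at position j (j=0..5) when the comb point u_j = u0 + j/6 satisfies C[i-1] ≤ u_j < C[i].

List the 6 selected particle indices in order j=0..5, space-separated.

0 1 1 2 3 5

C = [1/4, 5/8, 17/24, 7/8, 23/24, 1]
j=0: u_0=1/8 ∈ [0, 1/4) → index 0
j=1: u_1=7/24 ∈ [1/4, 5/8) → index 1
j=2: u_2=11/24 ∈ [1/4, 5/8) → index 1
j=3: u_3=5/8 ∈ [5/8, 17/24) → index 2
j=4: u_4=19/24 ∈ [17/24, 7/8) → index 3
j=5: u_5=23/24 ∈ [23/24, 1) → index 5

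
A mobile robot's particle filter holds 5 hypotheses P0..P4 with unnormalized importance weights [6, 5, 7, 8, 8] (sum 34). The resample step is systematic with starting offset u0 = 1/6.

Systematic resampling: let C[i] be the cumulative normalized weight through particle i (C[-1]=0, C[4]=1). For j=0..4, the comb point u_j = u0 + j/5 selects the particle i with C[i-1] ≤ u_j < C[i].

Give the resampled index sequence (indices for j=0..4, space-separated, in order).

C = [3/17, 11/34, 9/17, 13/17, 1]
j=0: u_0=1/6 ∈ [0, 3/17) → index 0
j=1: u_1=11/30 ∈ [11/34, 9/17) → index 2
j=2: u_2=17/30 ∈ [9/17, 13/17) → index 3
j=3: u_3=23/30 ∈ [13/17, 1) → index 4
j=4: u_4=29/30 ∈ [13/17, 1) → index 4

0 2 3 4 4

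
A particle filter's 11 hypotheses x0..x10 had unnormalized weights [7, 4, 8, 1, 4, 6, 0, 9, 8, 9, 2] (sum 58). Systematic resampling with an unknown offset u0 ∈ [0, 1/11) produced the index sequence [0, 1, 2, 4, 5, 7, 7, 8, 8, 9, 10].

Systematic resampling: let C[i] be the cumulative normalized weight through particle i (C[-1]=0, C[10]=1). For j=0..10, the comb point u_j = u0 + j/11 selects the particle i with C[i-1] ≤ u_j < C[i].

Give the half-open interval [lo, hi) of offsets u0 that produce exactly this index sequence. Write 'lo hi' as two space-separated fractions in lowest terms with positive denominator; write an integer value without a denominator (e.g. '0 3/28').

C = [7/58, 11/58, 19/58, 10/29, 12/29, 15/29, 15/29, 39/58, 47/58, 28/29, 1]
j=0 picked index 0: u0 ∈ [0, 7/58)
j=1 picked index 1: u0 ∈ [19/638, 63/638)
j=2 picked index 2: u0 ∈ [5/638, 93/638)
j=3 picked index 4: u0 ∈ [23/319, 45/319)
j=4 picked index 5: u0 ∈ [16/319, 49/319)
j=5 picked index 7: u0 ∈ [20/319, 139/638)
j=6 picked index 7: u0 ∈ [-9/319, 81/638)
j=7 picked index 8: u0 ∈ [23/638, 111/638)
j=8 picked index 8: u0 ∈ [-35/638, 53/638)
j=9 picked index 9: u0 ∈ [-5/638, 47/319)
j=10 picked index 10: u0 ∈ [18/319, 1/11)
intersection: [23/319, 53/638)

23/319 53/638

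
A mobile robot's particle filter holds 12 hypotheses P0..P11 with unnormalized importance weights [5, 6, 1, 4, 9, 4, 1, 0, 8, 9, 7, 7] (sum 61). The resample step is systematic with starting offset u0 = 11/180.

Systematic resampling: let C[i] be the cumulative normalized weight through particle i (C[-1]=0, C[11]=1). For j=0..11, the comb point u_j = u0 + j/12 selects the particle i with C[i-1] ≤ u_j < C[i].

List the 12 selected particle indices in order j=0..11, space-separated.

0 1 3 4 4 6 8 9 9 10 11 11

C = [5/61, 11/61, 12/61, 16/61, 25/61, 29/61, 30/61, 30/61, 38/61, 47/61, 54/61, 1]
j=0: u_0=11/180 ∈ [0, 5/61) → index 0
j=1: u_1=13/90 ∈ [5/61, 11/61) → index 1
j=2: u_2=41/180 ∈ [12/61, 16/61) → index 3
j=3: u_3=14/45 ∈ [16/61, 25/61) → index 4
j=4: u_4=71/180 ∈ [16/61, 25/61) → index 4
j=5: u_5=43/90 ∈ [29/61, 30/61) → index 6
j=6: u_6=101/180 ∈ [30/61, 38/61) → index 8
j=7: u_7=29/45 ∈ [38/61, 47/61) → index 9
j=8: u_8=131/180 ∈ [38/61, 47/61) → index 9
j=9: u_9=73/90 ∈ [47/61, 54/61) → index 10
j=10: u_10=161/180 ∈ [54/61, 1) → index 11
j=11: u_11=44/45 ∈ [54/61, 1) → index 11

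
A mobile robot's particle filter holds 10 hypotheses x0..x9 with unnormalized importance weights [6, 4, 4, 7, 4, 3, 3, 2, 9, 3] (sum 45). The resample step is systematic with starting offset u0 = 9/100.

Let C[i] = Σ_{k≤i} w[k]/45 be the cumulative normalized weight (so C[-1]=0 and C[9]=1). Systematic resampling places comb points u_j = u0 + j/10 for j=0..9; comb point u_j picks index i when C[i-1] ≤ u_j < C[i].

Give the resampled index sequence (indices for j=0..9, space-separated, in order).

C = [2/15, 2/9, 14/45, 7/15, 5/9, 28/45, 31/45, 11/15, 14/15, 1]
j=0: u_0=9/100 ∈ [0, 2/15) → index 0
j=1: u_1=19/100 ∈ [2/15, 2/9) → index 1
j=2: u_2=29/100 ∈ [2/9, 14/45) → index 2
j=3: u_3=39/100 ∈ [14/45, 7/15) → index 3
j=4: u_4=49/100 ∈ [7/15, 5/9) → index 4
j=5: u_5=59/100 ∈ [5/9, 28/45) → index 5
j=6: u_6=69/100 ∈ [31/45, 11/15) → index 7
j=7: u_7=79/100 ∈ [11/15, 14/15) → index 8
j=8: u_8=89/100 ∈ [11/15, 14/15) → index 8
j=9: u_9=99/100 ∈ [14/15, 1) → index 9

0 1 2 3 4 5 7 8 8 9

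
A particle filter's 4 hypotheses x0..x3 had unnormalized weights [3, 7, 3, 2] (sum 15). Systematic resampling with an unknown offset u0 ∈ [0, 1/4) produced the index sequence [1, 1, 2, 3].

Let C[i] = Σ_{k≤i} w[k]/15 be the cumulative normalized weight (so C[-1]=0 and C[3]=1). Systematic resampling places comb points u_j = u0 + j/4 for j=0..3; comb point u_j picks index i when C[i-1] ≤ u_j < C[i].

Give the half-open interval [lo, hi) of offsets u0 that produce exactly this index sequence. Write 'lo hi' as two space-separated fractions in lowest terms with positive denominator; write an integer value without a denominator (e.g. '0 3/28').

1/5 1/4

C = [1/5, 2/3, 13/15, 1]
j=0 picked index 1: u0 ∈ [1/5, 2/3)
j=1 picked index 1: u0 ∈ [-1/20, 5/12)
j=2 picked index 2: u0 ∈ [1/6, 11/30)
j=3 picked index 3: u0 ∈ [7/60, 1/4)
intersection: [1/5, 1/4)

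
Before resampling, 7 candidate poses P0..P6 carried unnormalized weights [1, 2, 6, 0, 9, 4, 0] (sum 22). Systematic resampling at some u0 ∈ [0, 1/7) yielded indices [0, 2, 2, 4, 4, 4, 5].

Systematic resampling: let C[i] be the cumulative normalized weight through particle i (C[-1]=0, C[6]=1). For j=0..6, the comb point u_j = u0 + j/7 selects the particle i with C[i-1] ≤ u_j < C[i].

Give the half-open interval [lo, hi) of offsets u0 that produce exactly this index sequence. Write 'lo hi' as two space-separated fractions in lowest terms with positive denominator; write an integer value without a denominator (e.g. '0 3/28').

0 1/22

C = [1/22, 3/22, 9/22, 9/22, 9/11, 1, 1]
j=0 picked index 0: u0 ∈ [0, 1/22)
j=1 picked index 2: u0 ∈ [-1/154, 41/154)
j=2 picked index 2: u0 ∈ [-23/154, 19/154)
j=3 picked index 4: u0 ∈ [-3/154, 30/77)
j=4 picked index 4: u0 ∈ [-25/154, 19/77)
j=5 picked index 4: u0 ∈ [-47/154, 8/77)
j=6 picked index 5: u0 ∈ [-3/77, 1/7)
intersection: [0, 1/22)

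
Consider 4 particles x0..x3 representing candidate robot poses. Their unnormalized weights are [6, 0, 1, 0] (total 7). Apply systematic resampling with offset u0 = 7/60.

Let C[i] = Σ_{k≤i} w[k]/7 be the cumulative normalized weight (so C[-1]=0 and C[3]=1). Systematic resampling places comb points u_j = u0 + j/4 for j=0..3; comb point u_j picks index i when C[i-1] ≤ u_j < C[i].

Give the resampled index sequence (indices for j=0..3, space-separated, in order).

0 0 0 2

C = [6/7, 6/7, 1, 1]
j=0: u_0=7/60 ∈ [0, 6/7) → index 0
j=1: u_1=11/30 ∈ [0, 6/7) → index 0
j=2: u_2=37/60 ∈ [0, 6/7) → index 0
j=3: u_3=13/15 ∈ [6/7, 1) → index 2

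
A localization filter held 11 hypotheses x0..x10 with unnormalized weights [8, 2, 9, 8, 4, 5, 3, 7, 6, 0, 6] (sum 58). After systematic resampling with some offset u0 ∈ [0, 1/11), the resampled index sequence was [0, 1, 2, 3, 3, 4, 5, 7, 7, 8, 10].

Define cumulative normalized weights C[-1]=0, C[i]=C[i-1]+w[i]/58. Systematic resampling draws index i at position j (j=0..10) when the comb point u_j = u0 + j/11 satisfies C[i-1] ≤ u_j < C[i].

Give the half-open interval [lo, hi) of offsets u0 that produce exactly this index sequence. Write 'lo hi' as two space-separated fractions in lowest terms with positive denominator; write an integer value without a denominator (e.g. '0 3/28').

C = [4/29, 5/29, 19/58, 27/58, 31/58, 18/29, 39/58, 23/29, 26/29, 26/29, 1]
j=0 picked index 0: u0 ∈ [0, 4/29)
j=1 picked index 1: u0 ∈ [15/319, 26/319)
j=2 picked index 2: u0 ∈ [-3/319, 93/638)
j=3 picked index 3: u0 ∈ [35/638, 123/638)
j=4 picked index 3: u0 ∈ [-23/638, 65/638)
j=5 picked index 4: u0 ∈ [7/638, 51/638)
j=6 picked index 5: u0 ∈ [-7/638, 24/319)
j=7 picked index 7: u0 ∈ [23/638, 50/319)
j=8 picked index 7: u0 ∈ [-35/638, 21/319)
j=9 picked index 8: u0 ∈ [-8/319, 25/319)
j=10 picked index 10: u0 ∈ [-4/319, 1/11)
intersection: [35/638, 21/319)

35/638 21/319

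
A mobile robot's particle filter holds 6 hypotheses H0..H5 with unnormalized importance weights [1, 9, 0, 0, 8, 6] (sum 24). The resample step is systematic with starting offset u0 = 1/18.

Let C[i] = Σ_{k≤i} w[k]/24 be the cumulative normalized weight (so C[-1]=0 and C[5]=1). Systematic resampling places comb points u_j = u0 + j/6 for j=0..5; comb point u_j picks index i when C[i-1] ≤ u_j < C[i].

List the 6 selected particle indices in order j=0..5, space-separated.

1 1 1 4 4 5

C = [1/24, 5/12, 5/12, 5/12, 3/4, 1]
j=0: u_0=1/18 ∈ [1/24, 5/12) → index 1
j=1: u_1=2/9 ∈ [1/24, 5/12) → index 1
j=2: u_2=7/18 ∈ [1/24, 5/12) → index 1
j=3: u_3=5/9 ∈ [5/12, 3/4) → index 4
j=4: u_4=13/18 ∈ [5/12, 3/4) → index 4
j=5: u_5=8/9 ∈ [3/4, 1) → index 5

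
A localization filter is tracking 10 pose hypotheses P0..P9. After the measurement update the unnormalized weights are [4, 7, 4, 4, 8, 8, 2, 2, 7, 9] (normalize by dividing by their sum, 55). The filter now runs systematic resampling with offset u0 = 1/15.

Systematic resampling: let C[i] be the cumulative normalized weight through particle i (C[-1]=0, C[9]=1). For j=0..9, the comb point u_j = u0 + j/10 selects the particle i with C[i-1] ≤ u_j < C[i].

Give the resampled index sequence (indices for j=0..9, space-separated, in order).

0 1 2 4 4 5 6 8 9 9

C = [4/55, 1/5, 3/11, 19/55, 27/55, 7/11, 37/55, 39/55, 46/55, 1]
j=0: u_0=1/15 ∈ [0, 4/55) → index 0
j=1: u_1=1/6 ∈ [4/55, 1/5) → index 1
j=2: u_2=4/15 ∈ [1/5, 3/11) → index 2
j=3: u_3=11/30 ∈ [19/55, 27/55) → index 4
j=4: u_4=7/15 ∈ [19/55, 27/55) → index 4
j=5: u_5=17/30 ∈ [27/55, 7/11) → index 5
j=6: u_6=2/3 ∈ [7/11, 37/55) → index 6
j=7: u_7=23/30 ∈ [39/55, 46/55) → index 8
j=8: u_8=13/15 ∈ [46/55, 1) → index 9
j=9: u_9=29/30 ∈ [46/55, 1) → index 9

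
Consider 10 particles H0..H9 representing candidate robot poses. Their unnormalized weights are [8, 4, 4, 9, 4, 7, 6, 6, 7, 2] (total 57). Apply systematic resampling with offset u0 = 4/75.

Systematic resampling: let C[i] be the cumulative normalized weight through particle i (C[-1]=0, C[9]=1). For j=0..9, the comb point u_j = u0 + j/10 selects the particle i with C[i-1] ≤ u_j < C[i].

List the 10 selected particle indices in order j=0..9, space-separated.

C = [8/57, 4/19, 16/57, 25/57, 29/57, 12/19, 14/19, 16/19, 55/57, 1]
j=0: u_0=4/75 ∈ [0, 8/57) → index 0
j=1: u_1=23/150 ∈ [8/57, 4/19) → index 1
j=2: u_2=19/75 ∈ [4/19, 16/57) → index 2
j=3: u_3=53/150 ∈ [16/57, 25/57) → index 3
j=4: u_4=34/75 ∈ [25/57, 29/57) → index 4
j=5: u_5=83/150 ∈ [29/57, 12/19) → index 5
j=6: u_6=49/75 ∈ [12/19, 14/19) → index 6
j=7: u_7=113/150 ∈ [14/19, 16/19) → index 7
j=8: u_8=64/75 ∈ [16/19, 55/57) → index 8
j=9: u_9=143/150 ∈ [16/19, 55/57) → index 8

0 1 2 3 4 5 6 7 8 8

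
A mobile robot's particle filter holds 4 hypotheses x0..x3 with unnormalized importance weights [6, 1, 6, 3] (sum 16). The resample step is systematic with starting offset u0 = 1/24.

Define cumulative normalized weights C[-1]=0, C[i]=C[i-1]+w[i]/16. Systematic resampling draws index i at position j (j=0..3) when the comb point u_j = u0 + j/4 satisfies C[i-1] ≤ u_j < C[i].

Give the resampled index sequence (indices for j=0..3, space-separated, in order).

0 0 2 2

C = [3/8, 7/16, 13/16, 1]
j=0: u_0=1/24 ∈ [0, 3/8) → index 0
j=1: u_1=7/24 ∈ [0, 3/8) → index 0
j=2: u_2=13/24 ∈ [7/16, 13/16) → index 2
j=3: u_3=19/24 ∈ [7/16, 13/16) → index 2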